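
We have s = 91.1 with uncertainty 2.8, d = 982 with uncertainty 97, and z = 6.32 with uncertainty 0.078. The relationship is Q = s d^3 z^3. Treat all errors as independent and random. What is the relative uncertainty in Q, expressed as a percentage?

30.0%

Relative error in a monomial: (δQ/Q)² = Σ (nᵢ · δxᵢ/xᵢ)².
  (1·δs/s)² = (1×0.0307)² = 0.000945;  (3·δd/d)² = (3×0.0988)² = 0.0878;  (3·δz/z)² = (3×0.0123)² = 0.00137
δQ/Q = √(0.0901) = 0.300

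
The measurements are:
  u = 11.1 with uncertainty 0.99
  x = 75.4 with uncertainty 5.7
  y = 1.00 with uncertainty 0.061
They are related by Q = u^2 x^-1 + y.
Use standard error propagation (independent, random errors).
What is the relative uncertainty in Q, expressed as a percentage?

Let p = u^2·x^-1 = 1.63. δp/p = √((2·δu/u)² + (-1·δx/x)²) = √(0.0318 + 0.00571) = 0.194, so δp = 0.317.
Q = p + y: δQ = √(δp² + δy²) = √(0.100 + 0.00372) = 0.322
Q = 2.63, so δQ/Q = 0.322/2.63 = 0.122.

12.2%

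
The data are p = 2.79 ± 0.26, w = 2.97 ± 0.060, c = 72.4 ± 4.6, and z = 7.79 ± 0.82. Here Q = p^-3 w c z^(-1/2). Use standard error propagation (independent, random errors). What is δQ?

1.04

Relative error in a monomial: (δQ/Q)² = Σ (nᵢ · δxᵢ/xᵢ)².
  (-3·δp/p)² = (-3×0.0932)² = 0.0782;  (1·δw/w)² = (1×0.0202)² = 0.000408;  (1·δc/c)² = (1×0.0635)² = 0.00404;  (−½·δz/z)² = (-0.5×0.105)² = 0.00277
δQ/Q = √(0.0854) = 0.292
Q = 3.55, so δQ = 0.292 × 3.55 = 1.04.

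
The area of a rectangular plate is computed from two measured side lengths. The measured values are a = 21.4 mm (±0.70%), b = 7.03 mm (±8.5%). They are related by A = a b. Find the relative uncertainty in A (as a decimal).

0.0853

Relative error in a monomial: (δA/A)² = Σ (nᵢ · δxᵢ/xᵢ)².
  (1·δa/a)² = (1×0.00700)² = 4.9e-05;  (1·δb/b)² = (1×0.0850)² = 0.00723
δA/A = √(0.00727) = 0.0853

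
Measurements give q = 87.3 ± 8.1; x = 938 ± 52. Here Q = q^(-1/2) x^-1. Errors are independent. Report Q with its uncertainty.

(1.14 ± 0.0825) × 10^-4

Relative error in a monomial: (δQ/Q)² = Σ (nᵢ · δxᵢ/xᵢ)².
  (−½·δq/q)² = (-0.5×0.0928)² = 0.00215;  (-1·δx/x)² = (-1×0.0554)² = 0.00307
δQ/Q = √(0.00523) = 0.0723
Q = 0.000114, so δQ = 0.0723 × 0.000114 = 8.25e-06.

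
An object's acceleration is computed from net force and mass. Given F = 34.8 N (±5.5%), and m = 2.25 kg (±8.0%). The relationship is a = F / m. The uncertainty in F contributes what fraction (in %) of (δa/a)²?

32.1%

(δa/a)² = (1·δF/F)² + (-1·δm/m)²
  F term: (1×0.0550)² = 0.00302
  m term: (-1×0.0800)² = 0.00640
Total = 0.00942. Share from F = 0.00302/0.00942 = 0.321.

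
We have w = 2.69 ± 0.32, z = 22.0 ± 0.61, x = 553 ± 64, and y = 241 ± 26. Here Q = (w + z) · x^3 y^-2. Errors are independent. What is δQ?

29500

Let u = w + z = 24.7. δu = √(δw² + δz²) = √(0.102 + 0.372) = 0.689, so δu/u = 0.0279.
Q is then a monomial in u, x, y:
δQ/Q = √((δu/u)² + (3·δx/x)² + (-2·δy/y)²) = √(0.000778 + 0.121 + 0.0466) = 0.410
Q = 71900, so δQ = 0.410 × 71900 = 29500.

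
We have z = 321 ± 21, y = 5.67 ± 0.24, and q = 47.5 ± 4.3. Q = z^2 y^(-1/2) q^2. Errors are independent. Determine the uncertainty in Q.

Relative error in a monomial: (δQ/Q)² = Σ (nᵢ · δxᵢ/xᵢ)².
  (2·δz/z)² = (2×0.0654)² = 0.0171;  (−½·δy/y)² = (-0.5×0.0423)² = 0.000448;  (2·δq/q)² = (2×0.0905)² = 0.0328
δQ/Q = √(0.0503) = 0.224
Q = 9.76e+07, so δQ = 0.224 × 9.76e+07 = 2.19e+07.

2.19e+07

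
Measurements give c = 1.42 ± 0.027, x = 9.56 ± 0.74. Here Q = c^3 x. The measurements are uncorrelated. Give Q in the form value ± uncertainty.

27.4 ± 2.63

Q is a product of powers, so relative uncertainties combine in quadrature:
  (3·δc/c)² = (3×0.0190)² = 0.00325;  (1·δx/x)² = (1×0.0774)² = 0.00599
δQ/Q = √(0.00925) = 0.0962
Q = 27.4, so δQ = 0.0962 × 27.4 = 2.63.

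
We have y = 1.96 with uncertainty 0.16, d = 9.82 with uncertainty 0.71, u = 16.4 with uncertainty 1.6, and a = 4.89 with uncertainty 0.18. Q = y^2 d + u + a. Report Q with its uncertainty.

Let p = y^2·d = 37.7. δp/p = √((2·δy/y)² + (1·δd/d)²) = √(0.0267 + 0.00523) = 0.179, so δp = 6.74.
Q = p + u + a: δQ = √(δp² + δu² + δa²) = √(45.4 + 2.56 + 0.0324) = 6.93
Q = 59.0.

59.0 ± 6.93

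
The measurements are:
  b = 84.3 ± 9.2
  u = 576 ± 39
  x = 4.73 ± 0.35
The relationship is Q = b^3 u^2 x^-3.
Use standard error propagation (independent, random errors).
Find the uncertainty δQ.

Products/powers → add relative errors in quadrature, weighted by exponent:
  (3·δb/b)² = (3×0.109)² = 0.107;  (2·δu/u)² = (2×0.0677)² = 0.0183;  (-3·δx/x)² = (-3×0.0740)² = 0.0493
δQ/Q = √(0.175) = 0.418
Q = 1.88e+09, so δQ = 0.418 × 1.88e+09 = 7.85e+08.

7.85e+08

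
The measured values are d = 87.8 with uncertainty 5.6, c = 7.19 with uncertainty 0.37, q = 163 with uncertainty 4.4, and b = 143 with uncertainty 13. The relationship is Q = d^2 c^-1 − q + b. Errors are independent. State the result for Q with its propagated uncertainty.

1050 ± 148

Let p = d^2·c^-1 = 1070. δp/p = √((2·δd/d)² + (-1·δc/c)²) = √(0.0163 + 0.00265) = 0.138, so δp = 147.
Q = p − q + b: δQ = √(δp² + δq² + δb²) = √(21700 + 19.4 + 169) = 148
Q = 1050.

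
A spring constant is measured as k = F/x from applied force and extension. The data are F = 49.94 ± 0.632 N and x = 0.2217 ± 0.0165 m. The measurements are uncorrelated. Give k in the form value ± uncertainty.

k is a product of powers, so relative uncertainties combine in quadrature:
  (1·δF/F)² = (1×0.0127)² = 0.000160;  (-1·δx/x)² = (-1×0.0744)² = 0.00554
δk/k = √(0.00570) = 0.0755
k = 225.3 N/m, so δk = 0.0755 × 225.3 = 17.0 N/m.

225.3 ± 17.0 N/m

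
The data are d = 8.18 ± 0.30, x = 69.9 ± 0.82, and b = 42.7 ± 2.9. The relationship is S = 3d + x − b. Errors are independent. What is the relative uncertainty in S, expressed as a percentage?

Absolute uncertainties add in quadrature for a linear combination:
  (3·δd)² = 0.810;  (δx)² = 0.672;  (δb)² = 8.41
δS = √(9.89) = 3.15
S = 51.7, so δS/S = 3.15/51.7 = 0.0608.

6.08%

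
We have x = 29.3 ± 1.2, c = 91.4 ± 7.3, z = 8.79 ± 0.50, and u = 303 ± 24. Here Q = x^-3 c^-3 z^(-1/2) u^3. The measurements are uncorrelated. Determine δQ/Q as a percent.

Relative error in a monomial: (δQ/Q)² = Σ (nᵢ · δxᵢ/xᵢ)².
  (-3·δx/x)² = (-3×0.0410)² = 0.0151;  (-3·δc/c)² = (-3×0.0799)² = 0.0574;  (−½·δz/z)² = (-0.5×0.0569)² = 0.000809;  (3·δu/u)² = (3×0.0792)² = 0.0565
δQ/Q = √(0.130) = 0.360

36.0%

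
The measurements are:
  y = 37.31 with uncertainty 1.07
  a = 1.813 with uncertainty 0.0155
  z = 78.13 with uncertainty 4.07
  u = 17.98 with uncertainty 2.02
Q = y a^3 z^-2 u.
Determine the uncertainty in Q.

Each factor contributes (exponent × relative error)² to (δQ/Q)²:
  (1·δy/y)² = (1×0.0287)² = 0.000822;  (3·δa/a)² = (3×0.00855)² = 0.000658;  (-2·δz/z)² = (-2×0.0521)² = 0.0109;  (1·δu/u)² = (1×0.112)² = 0.0126
δQ/Q = √(0.0250) = 0.158
Q = 0.6549, so δQ = 0.158 × 0.6549 = 0.103.

0.103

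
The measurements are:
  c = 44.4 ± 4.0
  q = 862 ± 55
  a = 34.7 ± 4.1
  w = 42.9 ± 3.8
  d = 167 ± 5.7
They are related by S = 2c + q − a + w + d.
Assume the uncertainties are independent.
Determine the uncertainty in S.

56.1

S is a linear combination, so absolute uncertainties add in quadrature:
  (2·δc)² = 64.0;  (δq)² = 3020;  (δa)² = 16.8;  (δw)² = 14.4;  (δd)² = 32.5
δS = √(3150) = 56.1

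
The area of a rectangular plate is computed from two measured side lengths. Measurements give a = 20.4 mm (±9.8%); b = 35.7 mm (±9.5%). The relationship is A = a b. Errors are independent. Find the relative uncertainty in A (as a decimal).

0.136

Since A is a product/quotient, work with relative uncertainties:
  (1·δa/a)² = (1×0.0980)² = 0.00960;  (1·δb/b)² = (1×0.0950)² = 0.00903
δA/A = √(0.0186) = 0.136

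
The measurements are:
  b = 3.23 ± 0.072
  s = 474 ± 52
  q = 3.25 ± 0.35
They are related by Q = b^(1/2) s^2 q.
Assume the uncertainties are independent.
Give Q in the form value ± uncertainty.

(1.31 ± 0.321) × 10^6

Since Q is a product/quotient, work with relative uncertainties:
  (½·δb/b)² = (0.5×0.0223)² = 0.000124;  (2·δs/s)² = (2×0.110)² = 0.0481;  (1·δq/q)² = (1×0.108)² = 0.0116
δQ/Q = √(0.0599) = 0.245
Q = 1.31e+06, so δQ = 0.245 × 1.31e+06 = 3.21e+05.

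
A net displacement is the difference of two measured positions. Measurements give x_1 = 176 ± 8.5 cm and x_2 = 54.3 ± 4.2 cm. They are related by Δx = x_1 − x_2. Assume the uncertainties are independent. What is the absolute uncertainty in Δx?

Sums and differences: (δΔx)² = Σ (cᵢ δxᵢ)².
  (δx_1)² = 72.2;  (δx_2)² = 17.6
δΔx = √(89.9) = 9.48 cm

9.48 cm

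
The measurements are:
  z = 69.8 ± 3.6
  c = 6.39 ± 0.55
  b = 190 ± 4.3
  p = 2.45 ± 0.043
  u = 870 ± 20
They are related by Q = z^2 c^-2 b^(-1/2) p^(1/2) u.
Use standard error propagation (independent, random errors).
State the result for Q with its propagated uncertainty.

Each factor contributes (exponent × relative error)² to (δQ/Q)²:
  (2·δz/z)² = (2×0.0516)² = 0.0106;  (-2·δc/c)² = (-2×0.0861)² = 0.0296;  (−½·δb/b)² = (-0.5×0.0226)² = 0.000128;  (½·δp/p)² = (0.5×0.0176)² = 7.7e-05;  (1·δu/u)² = (1×0.0230)² = 0.000528
δQ/Q = √(0.0410) = 0.203
Q = 11800, so δQ = 0.203 × 11800 = 2390.

11800 ± 2390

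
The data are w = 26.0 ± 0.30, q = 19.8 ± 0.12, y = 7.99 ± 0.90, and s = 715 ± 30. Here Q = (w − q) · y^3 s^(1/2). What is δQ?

29000

Let u = w − q = 6.20. δu = √(δw² + δq²) = √(0.0900 + 0.0144) = 0.323, so δu/u = 0.0521.
Q is then a monomial in u, y, s:
δQ/Q = √((δu/u)² + (3·δy/y)² + (½·δs/s)²) = √(0.00272 + 0.114 + 0.000440) = 0.343
Q = 84600, so δQ = 0.343 × 84600 = 29000.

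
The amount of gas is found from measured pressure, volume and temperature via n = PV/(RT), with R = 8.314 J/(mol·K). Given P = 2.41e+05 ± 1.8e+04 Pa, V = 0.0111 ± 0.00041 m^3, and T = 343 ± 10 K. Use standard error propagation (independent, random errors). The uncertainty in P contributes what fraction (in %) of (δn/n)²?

71.6%

(δn/n)² = (1·δP/P)² + (1·δV/V)² + (-1·δT/T)²
  P term: (1×0.0747)² = 0.00558
  V term: (1×0.0369)² = 0.00136
  T term: (-1×0.0292)² = 0.000850
Total = 0.00779. Share from P = 0.00558/0.00779 = 0.716.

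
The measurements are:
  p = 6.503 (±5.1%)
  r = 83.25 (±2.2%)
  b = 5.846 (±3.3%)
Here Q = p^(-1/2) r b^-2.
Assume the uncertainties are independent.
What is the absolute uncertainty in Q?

0.0708

Relative error in a monomial: (δQ/Q)² = Σ (nᵢ · δxᵢ/xᵢ)².
  (−½·δp/p)² = (-0.5×0.0510)² = 0.000650;  (1·δr/r)² = (1×0.0220)² = 0.000484;  (-2·δb/b)² = (-2×0.0330)² = 0.00436
δQ/Q = √(0.00549) = 0.0741
Q = 0.9552, so δQ = 0.0741 × 0.9552 = 0.0708.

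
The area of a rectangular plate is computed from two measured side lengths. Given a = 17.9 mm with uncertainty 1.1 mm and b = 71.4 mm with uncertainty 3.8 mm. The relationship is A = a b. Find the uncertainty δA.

104 mm^2

Products/powers → add relative errors in quadrature, weighted by exponent:
  (1·δa/a)² = (1×0.0615)² = 0.00378;  (1·δb/b)² = (1×0.0532)² = 0.00283
δA/A = √(0.00661) = 0.0813
A = 1280 mm^2, so δA = 0.0813 × 1280 = 104 mm^2.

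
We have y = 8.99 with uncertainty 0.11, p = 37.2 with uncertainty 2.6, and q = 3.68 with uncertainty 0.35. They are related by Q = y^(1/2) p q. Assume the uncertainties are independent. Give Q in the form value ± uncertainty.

Relative error in a monomial: (δQ/Q)² = Σ (nᵢ · δxᵢ/xᵢ)².
  (½·δy/y)² = (0.5×0.0122)² = 3.74e-05;  (1·δp/p)² = (1×0.0699)² = 0.00488;  (1·δq/q)² = (1×0.0951)² = 0.00905
δQ/Q = √(0.0140) = 0.118
Q = 410, so δQ = 0.118 × 410 = 48.5.

410 ± 48.5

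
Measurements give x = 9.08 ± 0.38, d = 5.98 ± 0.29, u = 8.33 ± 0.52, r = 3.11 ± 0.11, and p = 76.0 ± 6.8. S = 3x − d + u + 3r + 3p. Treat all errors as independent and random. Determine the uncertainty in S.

20.4

S is a linear combination, so absolute uncertainties add in quadrature:
  (3·δx)² = 1.30;  (δd)² = 0.0841;  (δu)² = 0.270;  (3·δr)² = 0.109;  (3·δp)² = 416
δS = √(418) = 20.4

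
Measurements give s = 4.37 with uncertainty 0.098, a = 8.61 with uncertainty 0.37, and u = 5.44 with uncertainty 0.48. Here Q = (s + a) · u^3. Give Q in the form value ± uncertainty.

Let w = s + a = 13.0. δw = √(δs² + δa²) = √(0.00960 + 0.137) = 0.383, so δw/w = 0.0295.
Q is then a monomial in w, u:
δQ/Q = √((δw/w)² + (3·δu/u)²) = √(0.000870 + 0.0701) = 0.266
Q = 2090, so δQ = 0.266 × 2090 = 557.

2090 ± 557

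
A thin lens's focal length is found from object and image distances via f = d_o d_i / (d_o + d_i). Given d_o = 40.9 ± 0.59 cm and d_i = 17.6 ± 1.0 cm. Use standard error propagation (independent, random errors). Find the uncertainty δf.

∂f/∂d_o = (d_i/(d_o+d_i))² = 0.0905;  ∂f/∂d_i = (d_o/(d_o+d_i))² = 0.489
δf = √((∂f/∂d_o · δd_o)² + (∂f/∂d_i · δd_i)²) = √(0.00285 + 0.239) = 0.492 cm

0.492 cm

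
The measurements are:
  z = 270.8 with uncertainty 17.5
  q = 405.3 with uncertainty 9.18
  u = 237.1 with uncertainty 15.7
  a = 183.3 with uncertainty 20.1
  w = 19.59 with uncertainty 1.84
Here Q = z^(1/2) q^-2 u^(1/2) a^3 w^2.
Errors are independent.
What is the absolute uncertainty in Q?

Relative error in a monomial: (δQ/Q)² = Σ (nᵢ · δxᵢ/xᵢ)².
  (½·δz/z)² = (0.5×0.0646)² = 0.00104;  (-2·δq/q)² = (-2×0.0226)² = 0.00205;  (½·δu/u)² = (0.5×0.0662)² = 0.00110;  (3·δa/a)² = (3×0.110)² = 0.108;  (2·δw/w)² = (2×0.0939)² = 0.0353
δQ/Q = √(0.148) = 0.384
Q = 3.646e+06, so δQ = 0.384 × 3.646e+06 = 1.4e+06.

1.4e+06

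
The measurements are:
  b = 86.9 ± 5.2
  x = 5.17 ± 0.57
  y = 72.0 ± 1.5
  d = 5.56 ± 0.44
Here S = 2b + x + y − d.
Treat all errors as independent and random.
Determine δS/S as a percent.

4.29%

Each term contributes (cᵢ δxᵢ)² to (δS)²:
  (2·δb)² = 108;  (δx)² = 0.325;  (δy)² = 2.25;  (δd)² = 0.194
δS = √(111) = 10.5
S = 245, so δS/S = 10.5/245 = 0.0429.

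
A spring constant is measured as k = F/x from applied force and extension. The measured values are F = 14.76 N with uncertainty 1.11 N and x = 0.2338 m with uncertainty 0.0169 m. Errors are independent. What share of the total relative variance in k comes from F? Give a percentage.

52.0%

(δk/k)² = (1·δF/F)² + (-1·δx/x)²
  F term: (1×0.0752)² = 0.00566
  x term: (-1×0.0723)² = 0.00522
Total = 0.0109. Share from F = 0.00566/0.0109 = 0.520.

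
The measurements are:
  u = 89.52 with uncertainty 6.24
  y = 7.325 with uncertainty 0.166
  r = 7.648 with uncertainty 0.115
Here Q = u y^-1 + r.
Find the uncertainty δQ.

Let p = u·y^-1 = 12.22. δp/p = √((1·δu/u)² + (-1·δy/y)²) = √(0.00486 + 0.000514) = 0.0733, so δp = 0.896.
Q = p + r: δQ = √(δp² + δr²) = √(0.802 + 0.0132) = 0.903

0.903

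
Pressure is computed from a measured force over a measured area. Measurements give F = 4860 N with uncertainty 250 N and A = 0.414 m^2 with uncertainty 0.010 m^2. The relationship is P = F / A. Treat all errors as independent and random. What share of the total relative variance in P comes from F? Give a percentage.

(δP/P)² = (1·δF/F)² + (-1·δA/A)²
  F term: (1×0.0514)² = 0.00265
  A term: (-1×0.0242)² = 0.000583
Total = 0.00323. Share from F = 0.00265/0.00323 = 0.819.

81.9%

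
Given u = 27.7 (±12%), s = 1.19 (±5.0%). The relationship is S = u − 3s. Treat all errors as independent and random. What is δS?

For a sum/difference, combine absolute errors in quadrature:
  (δu)² = 11.0;  (3·δs)² = 0.0319
δS = √(11.1) = 3.33

3.33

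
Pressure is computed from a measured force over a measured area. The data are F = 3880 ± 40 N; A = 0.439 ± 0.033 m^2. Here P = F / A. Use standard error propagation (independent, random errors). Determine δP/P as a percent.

For a monomial P ∝ F, A^-1, fractional errors add in quadrature:
  (1·δF/F)² = (1×0.0103)² = 0.000106;  (-1·δA/A)² = (-1×0.0752)² = 0.00565
δP/P = √(0.00576) = 0.0759

7.59%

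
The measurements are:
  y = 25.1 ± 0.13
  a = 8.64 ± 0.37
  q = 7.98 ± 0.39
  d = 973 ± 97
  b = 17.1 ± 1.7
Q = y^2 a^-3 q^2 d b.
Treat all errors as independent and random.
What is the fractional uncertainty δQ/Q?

Since Q is a product/quotient, work with relative uncertainties:
  (2·δy/y)² = (2×0.00518)² = 0.000107;  (-3·δa/a)² = (-3×0.0428)² = 0.0165;  (2·δq/q)² = (2×0.0489)² = 0.00955;  (1·δd/d)² = (1×0.0997)² = 0.00994;  (1·δb/b)² = (1×0.0994)² = 0.00988
δQ/Q = √(0.0460) = 0.214

0.214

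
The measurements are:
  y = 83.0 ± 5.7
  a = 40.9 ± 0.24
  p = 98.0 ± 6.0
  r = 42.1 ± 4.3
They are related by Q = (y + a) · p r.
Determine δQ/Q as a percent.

12.8%

Let u = y + a = 124. δu = √(δy² + δa²) = √(32.5 + 0.0576) = 5.71, so δu/u = 0.0460.
Q is then a monomial in u, p, r:
δQ/Q = √((δu/u)² + (1·δp/p)² + (1·δr/r)²) = √(0.00212 + 0.00375 + 0.0104) = 0.128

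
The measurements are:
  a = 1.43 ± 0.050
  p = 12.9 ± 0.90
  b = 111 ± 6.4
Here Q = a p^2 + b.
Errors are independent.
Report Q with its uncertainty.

Let w = a·p^2 = 238. δw/w = √((1·δa/a)² + (2·δp/p)²) = √(0.00122 + 0.0195) = 0.144, so δw = 34.2.
Q = w + b: δQ = √(δw² + δb²) = √(1170 + 41.0) = 34.8
Q = 349.

349 ± 34.8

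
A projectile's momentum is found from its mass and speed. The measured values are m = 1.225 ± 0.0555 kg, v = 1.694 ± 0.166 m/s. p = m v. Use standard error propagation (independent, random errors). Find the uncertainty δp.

0.224 kg·m/s

Since p is a product/quotient, work with relative uncertainties:
  (1·δm/m)² = (1×0.0453)² = 0.00205;  (1·δv/v)² = (1×0.0980)² = 0.00960
δp/p = √(0.0117) = 0.108
p = 2.075 kg·m/s, so δp = 0.108 × 2.075 = 0.224 kg·m/s.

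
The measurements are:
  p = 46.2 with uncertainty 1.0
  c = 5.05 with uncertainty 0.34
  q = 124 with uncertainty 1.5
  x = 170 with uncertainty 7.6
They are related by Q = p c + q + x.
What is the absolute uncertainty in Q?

18.2

Let w = p·c = 233. δw/w = √((1·δp/p)² + (1·δc/c)²) = √(0.000469 + 0.00453) = 0.0707, so δw = 16.5.
Q = w + q + x: δQ = √(δw² + δq² + δx²) = √(272 + 2.25 + 57.8) = 18.2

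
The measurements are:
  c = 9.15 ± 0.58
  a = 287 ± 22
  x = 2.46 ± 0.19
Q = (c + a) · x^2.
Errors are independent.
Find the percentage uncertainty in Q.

Let u = c + a = 296. δu = √(δc² + δa²) = √(0.336 + 484) = 22.0, so δu/u = 0.0743.
Q is then a monomial in u, x:
δQ/Q = √((δu/u)² + (2·δx/x)²) = √(0.00552 + 0.0239) = 0.171

17.1%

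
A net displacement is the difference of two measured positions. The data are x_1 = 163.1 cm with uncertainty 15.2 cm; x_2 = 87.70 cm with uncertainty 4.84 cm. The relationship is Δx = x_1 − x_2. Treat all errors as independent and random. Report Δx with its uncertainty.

75.40 ± 16.0 cm

Each term contributes (cᵢ δxᵢ)² to (δΔx)²:
  (δx_1)² = 231;  (δx_2)² = 23.4
δΔx = √(254) = 16.0 cm
Δx = 75.40 cm.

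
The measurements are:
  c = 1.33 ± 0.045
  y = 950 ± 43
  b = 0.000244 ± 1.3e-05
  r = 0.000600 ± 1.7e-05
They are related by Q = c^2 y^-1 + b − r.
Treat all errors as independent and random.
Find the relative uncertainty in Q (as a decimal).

0.102

Let p = c^2·y^-1 = 0.00186. δp/p = √((2·δc/c)² + (-1·δy/y)²) = √(0.00458 + 0.00205) = 0.0814, so δp = 0.000152.
Q = p + b − r: δQ = √(δp² + δb² + δr²) = √(2.3e-08 + 1.69e-10 + 2.89e-10) = 0.000153
Q = 0.00151, so δQ/Q = 0.000153/0.00151 = 0.102.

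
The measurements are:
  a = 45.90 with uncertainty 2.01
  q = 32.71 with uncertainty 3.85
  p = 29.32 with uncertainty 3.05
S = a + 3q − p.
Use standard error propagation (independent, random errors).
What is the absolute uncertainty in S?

12.1

S is a linear combination, so absolute uncertainties add in quadrature:
  (δa)² = 4.04;  (3·δq)² = 133;  (δp)² = 9.30
δS = √(147) = 12.1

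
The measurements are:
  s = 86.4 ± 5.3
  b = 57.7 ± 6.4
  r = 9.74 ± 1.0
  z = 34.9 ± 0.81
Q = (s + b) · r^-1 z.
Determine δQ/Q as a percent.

Let u = s + b = 144. δu = √(δs² + δb²) = √(28.1 + 41.0) = 8.31, so δu/u = 0.0577.
Q is then a monomial in u, r, z:
δQ/Q = √((δu/u)² + (-1·δr/r)² + (1·δz/z)²) = √(0.00333 + 0.0105 + 0.000539) = 0.120

12.0%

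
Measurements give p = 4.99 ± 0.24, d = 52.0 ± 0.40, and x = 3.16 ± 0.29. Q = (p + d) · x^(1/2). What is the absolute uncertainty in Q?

4.72

Let u = p + d = 57.0. δu = √(δp² + δd²) = √(0.0576 + 0.160) = 0.466, so δu/u = 0.00819.
Q is then a monomial in u, x:
δQ/Q = √((δu/u)² + (½·δx/x)²) = √(6.7e-05 + 0.00211) = 0.0466
Q = 101, so δQ = 0.0466 × 101 = 4.72.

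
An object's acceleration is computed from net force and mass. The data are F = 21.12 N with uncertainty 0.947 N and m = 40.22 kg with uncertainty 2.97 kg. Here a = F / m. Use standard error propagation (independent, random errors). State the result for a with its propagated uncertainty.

Each factor contributes (exponent × relative error)² to (δa/a)²:
  (1·δF/F)² = (1×0.0448)² = 0.00201;  (-1·δm/m)² = (-1×0.0738)² = 0.00545
δa/a = √(0.00746) = 0.0864
a = 0.5251 m/s^2, so δa = 0.0864 × 0.5251 = 0.0454 m/s^2.

0.5251 ± 0.0454 m/s^2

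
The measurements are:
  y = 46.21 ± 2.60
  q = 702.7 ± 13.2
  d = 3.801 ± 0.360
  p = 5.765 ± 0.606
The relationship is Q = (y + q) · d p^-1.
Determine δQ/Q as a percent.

Let u = y + q = 748.9. δu = √(δy² + δq²) = √(6.76 + 174) = 13.5, so δu/u = 0.0180.
Q is then a monomial in u, d, p:
δQ/Q = √((δu/u)² + (1·δd/d)² + (-1·δp/p)²) = √(0.000323 + 0.00897 + 0.0110) = 0.143

14.3%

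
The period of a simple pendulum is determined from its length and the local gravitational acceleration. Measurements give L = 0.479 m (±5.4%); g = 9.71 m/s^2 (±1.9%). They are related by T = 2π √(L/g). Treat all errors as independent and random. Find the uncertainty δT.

0.0399 s

Products/powers → add relative errors in quadrature, weighted by exponent:
  (½·δL/L)² = (0.5×0.0540)² = 0.000729;  (−½·δg/g)² = (-0.5×0.0190)² = 9.02e-05
δT/T = √(0.000819) = 0.0286
T = 1.40 s, so δT = 0.0286 × 1.40 = 0.0399 s.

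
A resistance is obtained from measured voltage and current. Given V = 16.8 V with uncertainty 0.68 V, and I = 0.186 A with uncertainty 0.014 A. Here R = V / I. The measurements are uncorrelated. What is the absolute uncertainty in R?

7.72 Ω

Products/powers → add relative errors in quadrature, weighted by exponent:
  (1·δV/V)² = (1×0.0405)² = 0.00164;  (-1·δI/I)² = (-1×0.0753)² = 0.00567
δR/R = √(0.00730) = 0.0855
R = 90.3 Ω, so δR = 0.0855 × 90.3 = 7.72 Ω.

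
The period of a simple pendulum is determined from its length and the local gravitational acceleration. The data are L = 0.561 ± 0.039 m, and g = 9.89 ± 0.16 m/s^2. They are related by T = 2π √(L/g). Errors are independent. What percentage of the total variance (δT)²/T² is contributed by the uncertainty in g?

(δT/T)² = (½·δL/L)² + (−½·δg/g)²
  L term: (0.5×0.0695)² = 0.00121
  g term: (-0.5×0.0162)² = 6.54e-05
Total = 0.00127. Share from g = 6.54e-05/0.00127 = 0.0514.

5.14%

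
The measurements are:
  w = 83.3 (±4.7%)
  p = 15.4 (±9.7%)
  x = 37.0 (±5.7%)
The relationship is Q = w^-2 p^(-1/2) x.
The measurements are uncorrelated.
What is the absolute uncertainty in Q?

0.000163

Products/powers → add relative errors in quadrature, weighted by exponent:
  (-2·δw/w)² = (-2×0.0470)² = 0.00884;  (−½·δp/p)² = (-0.5×0.0970)² = 0.00235;  (1·δx/x)² = (1×0.0570)² = 0.00325
δQ/Q = √(0.0144) = 0.120
Q = 0.00136, so δQ = 0.120 × 0.00136 = 0.000163.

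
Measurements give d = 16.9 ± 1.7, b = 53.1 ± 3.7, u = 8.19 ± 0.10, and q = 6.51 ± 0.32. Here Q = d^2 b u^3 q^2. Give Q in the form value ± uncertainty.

(3.53 ± 0.838) × 10^8

Q is a product of powers, so relative uncertainties combine in quadrature:
  (2·δd/d)² = (2×0.101)² = 0.0405;  (1·δb/b)² = (1×0.0697)² = 0.00486;  (3·δu/u)² = (3×0.0122)² = 0.00134;  (2·δq/q)² = (2×0.0492)² = 0.00966
δQ/Q = √(0.0563) = 0.237
Q = 3.53e+08, so δQ = 0.237 × 3.53e+08 = 8.38e+07.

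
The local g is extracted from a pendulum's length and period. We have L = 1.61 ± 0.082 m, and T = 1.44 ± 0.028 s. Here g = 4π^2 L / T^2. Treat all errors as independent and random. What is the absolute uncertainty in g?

1.96 m/s^2

g is a product of powers, so relative uncertainties combine in quadrature:
  (1·δL/L)² = (1×0.0509)² = 0.00259;  (-2·δT/T)² = (-2×0.0194)² = 0.00151
δg/g = √(0.00411) = 0.0641
g = 30.7 m/s^2, so δg = 0.0641 × 30.7 = 1.96 m/s^2.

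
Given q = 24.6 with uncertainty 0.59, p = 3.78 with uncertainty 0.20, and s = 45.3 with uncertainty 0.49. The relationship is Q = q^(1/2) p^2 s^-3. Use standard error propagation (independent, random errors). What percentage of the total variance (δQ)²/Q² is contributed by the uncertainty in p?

(δQ/Q)² = (½·δq/q)² + (2·δp/p)² + (-3·δs/s)²
  q term: (0.5×0.0240)² = 0.000144
  p term: (2×0.0529)² = 0.0112
  s term: (-3×0.0108)² = 0.00105
Total = 0.0124. Share from p = 0.0112/0.0124 = 0.903.

90.3%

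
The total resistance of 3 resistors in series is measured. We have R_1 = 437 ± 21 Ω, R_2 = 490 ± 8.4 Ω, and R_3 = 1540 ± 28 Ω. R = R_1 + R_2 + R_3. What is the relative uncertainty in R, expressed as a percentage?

For a sum/difference, combine absolute errors in quadrature:
  (δR_1)² = 441;  (δR_2)² = 70.6;  (δR_3)² = 784
δR = √(1300) = 36.0 Ω
R = 2470 Ω, so δR/R = 36.0/2470 = 0.0146.

1.46%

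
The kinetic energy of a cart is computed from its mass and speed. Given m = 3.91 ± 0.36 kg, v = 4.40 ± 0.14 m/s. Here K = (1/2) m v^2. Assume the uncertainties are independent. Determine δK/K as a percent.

11.2%

K is a product of powers, so relative uncertainties combine in quadrature:
  (1·δm/m)² = (1×0.0921)² = 0.00848;  (2·δv/v)² = (2×0.0318)² = 0.00405
δK/K = √(0.0125) = 0.112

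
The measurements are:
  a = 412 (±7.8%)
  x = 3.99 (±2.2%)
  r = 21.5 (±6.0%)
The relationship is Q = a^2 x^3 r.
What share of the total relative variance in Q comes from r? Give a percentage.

(δQ/Q)² = (2·δa/a)² + (3·δx/x)² + (1·δr/r)²
  a term: (2×0.0780)² = 0.0243
  x term: (3×0.0220)² = 0.00436
  r term: (1×0.0600)² = 0.00360
Total = 0.0323. Share from r = 0.00360/0.0323 = 0.111.

11.1%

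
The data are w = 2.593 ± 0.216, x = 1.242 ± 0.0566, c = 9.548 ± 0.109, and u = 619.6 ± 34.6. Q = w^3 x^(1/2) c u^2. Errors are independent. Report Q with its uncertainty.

Each factor contributes (exponent × relative error)² to (δQ/Q)²:
  (3·δw/w)² = (3×0.0833)² = 0.0625;  (½·δx/x)² = (0.5×0.0456)² = 0.000519;  (1·δc/c)² = (1×0.0114)² = 0.000130;  (2·δu/u)² = (2×0.0558)² = 0.0125
δQ/Q = √(0.0756) = 0.275
Q = 7.122e+07, so δQ = 0.275 × 7.122e+07 = 1.96e+07.

(7.122 ± 1.96) × 10^7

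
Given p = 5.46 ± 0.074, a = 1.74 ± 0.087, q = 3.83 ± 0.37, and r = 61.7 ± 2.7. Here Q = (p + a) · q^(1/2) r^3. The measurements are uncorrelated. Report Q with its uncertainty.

(3.31 ± 0.466) × 10^6

Let u = p + a = 7.20. δu = √(δp² + δa²) = √(0.00548 + 0.00757) = 0.114, so δu/u = 0.0159.
Q is then a monomial in u, q, r:
δQ/Q = √((δu/u)² + (½·δq/q)² + (3·δr/r)²) = √(0.000252 + 0.00233 + 0.0172) = 0.141
Q = 3.31e+06, so δQ = 0.141 × 3.31e+06 = 4.66e+05.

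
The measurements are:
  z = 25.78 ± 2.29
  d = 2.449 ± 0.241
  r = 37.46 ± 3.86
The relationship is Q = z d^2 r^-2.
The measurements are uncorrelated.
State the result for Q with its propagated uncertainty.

0.1102 ± 0.0329

Q is a product of powers, so relative uncertainties combine in quadrature:
  (1·δz/z)² = (1×0.0888)² = 0.00789;  (2·δd/d)² = (2×0.0984)² = 0.0387;  (-2·δr/r)² = (-2×0.103)² = 0.0425
δQ/Q = √(0.0891) = 0.298
Q = 0.1102, so δQ = 0.298 × 0.1102 = 0.0329.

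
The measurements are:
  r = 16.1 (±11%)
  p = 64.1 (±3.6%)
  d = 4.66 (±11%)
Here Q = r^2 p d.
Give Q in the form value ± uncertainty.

77400 ± 19200

Relative error in a monomial: (δQ/Q)² = Σ (nᵢ · δxᵢ/xᵢ)².
  (2·δr/r)² = (2×0.110)² = 0.0484;  (1·δp/p)² = (1×0.0360)² = 0.00130;  (1·δd/d)² = (1×0.110)² = 0.0121
δQ/Q = √(0.0618) = 0.249
Q = 77400, so δQ = 0.249 × 77400 = 19200.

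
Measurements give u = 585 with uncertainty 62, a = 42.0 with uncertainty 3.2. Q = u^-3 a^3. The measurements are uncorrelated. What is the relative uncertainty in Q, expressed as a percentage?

Products/powers → add relative errors in quadrature, weighted by exponent:
  (-3·δu/u)² = (-3×0.106)² = 0.101;  (3·δa/a)² = (3×0.0762)² = 0.0522
δQ/Q = √(0.153) = 0.392

39.2%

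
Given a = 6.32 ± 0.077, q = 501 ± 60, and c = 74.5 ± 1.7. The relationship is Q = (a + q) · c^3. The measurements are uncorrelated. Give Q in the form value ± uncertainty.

Let u = a + q = 507. δu = √(δa² + δq²) = √(0.00593 + 3600) = 60.0, so δu/u = 0.118.
Q is then a monomial in u, c:
δQ/Q = √((δu/u)² + (3·δc/c)²) = √(0.0140 + 0.00469) = 0.137
Q = 2.1e+08, so δQ = 0.137 × 2.1e+08 = 2.87e+07.

(2.10 ± 0.287) × 10^8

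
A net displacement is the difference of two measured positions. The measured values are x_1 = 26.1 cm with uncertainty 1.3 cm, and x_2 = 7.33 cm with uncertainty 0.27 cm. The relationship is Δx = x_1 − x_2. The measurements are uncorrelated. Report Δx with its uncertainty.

18.8 ± 1.33 cm

Δx is a linear combination, so absolute uncertainties add in quadrature:
  (δx_1)² = 1.69;  (δx_2)² = 0.0729
δΔx = √(1.76) = 1.33 cm
Δx = 18.8 cm.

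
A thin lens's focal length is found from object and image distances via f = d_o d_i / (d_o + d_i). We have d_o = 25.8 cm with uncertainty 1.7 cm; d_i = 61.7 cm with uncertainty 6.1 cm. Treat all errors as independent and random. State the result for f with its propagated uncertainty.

18.2 ± 0.998 cm

∂f/∂d_o = (d_i/(d_o+d_i))² = 0.497;  ∂f/∂d_i = (d_o/(d_o+d_i))² = 0.0869
δf = √((∂f/∂d_o · δd_o)² + (∂f/∂d_i · δd_i)²) = √(0.715 + 0.281) = 0.998 cm
f = 18.2 cm.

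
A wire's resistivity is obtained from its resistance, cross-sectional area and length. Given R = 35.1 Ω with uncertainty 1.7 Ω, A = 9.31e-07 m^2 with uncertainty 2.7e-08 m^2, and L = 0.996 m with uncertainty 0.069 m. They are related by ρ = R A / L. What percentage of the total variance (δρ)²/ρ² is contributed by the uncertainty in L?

(δρ/ρ)² = (1·δR/R)² + (1·δA/A)² + (-1·δL/L)²
  R term: (1×0.0484)² = 0.00235
  A term: (1×0.0290)² = 0.000841
  L term: (-1×0.0693)² = 0.00480
Total = 0.00799. Share from L = 0.00480/0.00799 = 0.601.

60.1%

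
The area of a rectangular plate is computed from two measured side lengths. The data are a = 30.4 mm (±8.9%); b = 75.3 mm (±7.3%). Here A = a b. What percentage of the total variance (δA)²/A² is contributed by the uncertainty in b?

(δA/A)² = (1·δa/a)² + (1·δb/b)²
  a term: (1×0.0890)² = 0.00792
  b term: (1×0.0730)² = 0.00533
Total = 0.0133. Share from b = 0.00533/0.0133 = 0.402.

40.2%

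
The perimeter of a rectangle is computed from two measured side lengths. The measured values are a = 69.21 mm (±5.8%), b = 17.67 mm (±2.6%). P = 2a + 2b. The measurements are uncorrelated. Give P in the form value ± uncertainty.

173.8 ± 8.08 mm

Absolute uncertainties add in quadrature for a linear combination:
  (2·δa)² = 64.5;  (2·δb)² = 0.844
δP = √(65.3) = 8.08 mm
P = 173.8 mm.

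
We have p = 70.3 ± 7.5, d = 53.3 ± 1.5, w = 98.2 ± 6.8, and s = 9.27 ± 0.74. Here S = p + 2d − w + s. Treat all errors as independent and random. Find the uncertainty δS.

10.6

Absolute uncertainties add in quadrature for a linear combination:
  (δp)² = 56.2;  (2·δd)² = 9.00;  (δw)² = 46.2;  (δs)² = 0.548
δS = √(112) = 10.6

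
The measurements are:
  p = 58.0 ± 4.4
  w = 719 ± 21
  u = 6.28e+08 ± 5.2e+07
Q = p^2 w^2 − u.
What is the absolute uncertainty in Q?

2.87e+08

Let h = p^2·w^2 = 1.74e+09. δh/h = √((2·δp/p)² + (2·δw/w)²) = √(0.0230 + 0.00341) = 0.163, so δh = 2.83e+08.
Q = h − u: δQ = √(δh² + δu²) = √(7.99e+16 + 2.7e+15) = 2.87e+08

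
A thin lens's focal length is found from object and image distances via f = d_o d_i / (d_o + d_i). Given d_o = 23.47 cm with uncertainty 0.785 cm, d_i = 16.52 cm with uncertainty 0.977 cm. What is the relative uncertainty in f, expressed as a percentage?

∂f/∂d_o = (d_i/(d_o+d_i))² = 0.171;  ∂f/∂d_i = (d_o/(d_o+d_i))² = 0.344
δf = √((∂f/∂d_o · δd_o)² + (∂f/∂d_i · δd_i)²) = √(0.0179 + 0.113) = 0.362 cm
f = 9.696 cm, so δf/f = 0.362/9.696 = 0.0374.

3.74%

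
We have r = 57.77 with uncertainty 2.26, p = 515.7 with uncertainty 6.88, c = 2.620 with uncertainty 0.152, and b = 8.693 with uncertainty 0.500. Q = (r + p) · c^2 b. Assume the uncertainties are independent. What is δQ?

Let u = r + p = 573.5. δu = √(δr² + δp²) = √(5.11 + 47.3) = 7.24, so δu/u = 0.0126.
Q is then a monomial in u, c, b:
δQ/Q = √((δu/u)² + (2·δc/c)² + (1·δb/b)²) = √(0.000159 + 0.0135 + 0.00331) = 0.130
Q = 34220, so δQ = 0.130 × 34220 = 4450.

4450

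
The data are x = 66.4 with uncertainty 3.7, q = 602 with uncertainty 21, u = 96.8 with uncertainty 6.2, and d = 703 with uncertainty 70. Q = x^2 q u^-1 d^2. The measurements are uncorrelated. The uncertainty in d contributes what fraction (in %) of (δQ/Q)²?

69.1%

(δQ/Q)² = (2·δx/x)² + (1·δq/q)² + (-1·δu/u)² + (2·δd/d)²
  x term: (2×0.0557)² = 0.0124
  q term: (1×0.0349)² = 0.00122
  u term: (-1×0.0640)² = 0.00410
  d term: (2×0.0996)² = 0.0397
Total = 0.0574. Share from d = 0.0397/0.0574 = 0.691.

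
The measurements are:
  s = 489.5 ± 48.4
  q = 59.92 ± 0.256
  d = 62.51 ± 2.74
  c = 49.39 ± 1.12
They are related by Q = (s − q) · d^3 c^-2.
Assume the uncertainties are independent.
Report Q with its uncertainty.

43010 ± 7700

Let u = s − q = 429.6. δu = √(δs² + δq²) = √(2340 + 0.0655) = 48.4, so δu/u = 0.113.
Q is then a monomial in u, d, c:
δQ/Q = √((δu/u)² + (3·δd/d)² + (-2·δc/c)²) = √(0.0127 + 0.0173 + 0.00206) = 0.179
Q = 43010, so δQ = 0.179 × 43010 = 7700.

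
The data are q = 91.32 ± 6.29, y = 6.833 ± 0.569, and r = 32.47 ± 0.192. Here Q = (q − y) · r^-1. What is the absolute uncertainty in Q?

Let u = q − y = 84.49. δu = √(δq² + δy²) = √(39.6 + 0.324) = 6.32, so δu/u = 0.0748.
Q is then a monomial in u, r:
δQ/Q = √((δu/u)² + (-1·δr/r)²) = √(0.00559 + 3.5e-05) = 0.0750
Q = 2.602, so δQ = 0.0750 × 2.602 = 0.195.

0.195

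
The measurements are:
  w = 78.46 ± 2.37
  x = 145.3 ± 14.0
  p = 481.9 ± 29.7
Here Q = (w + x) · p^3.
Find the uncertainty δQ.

Let u = w + x = 223.8. δu = √(δw² + δx²) = √(5.62 + 196) = 14.2, so δu/u = 0.0635.
Q is then a monomial in u, p:
δQ/Q = √((δu/u)² + (3·δp/p)²) = √(0.00403 + 0.0342) = 0.195
Q = 2.504e+10, so δQ = 0.195 × 2.504e+10 = 4.9e+09.

4.9e+09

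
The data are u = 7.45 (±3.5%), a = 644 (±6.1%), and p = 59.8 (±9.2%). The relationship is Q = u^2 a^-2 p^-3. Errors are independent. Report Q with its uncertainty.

For a monomial Q ∝ u^2, a^-2, p^-3, fractional errors add in quadrature:
  (2·δu/u)² = (2×0.0350)² = 0.00490;  (-2·δa/a)² = (-2×0.0610)² = 0.0149;  (-3·δp/p)² = (-3×0.0920)² = 0.0762
δQ/Q = √(0.0960) = 0.310
Q = 6.26e-10, so δQ = 0.310 × 6.26e-10 = 1.94e-10.

(6.26 ± 1.94) × 10^-10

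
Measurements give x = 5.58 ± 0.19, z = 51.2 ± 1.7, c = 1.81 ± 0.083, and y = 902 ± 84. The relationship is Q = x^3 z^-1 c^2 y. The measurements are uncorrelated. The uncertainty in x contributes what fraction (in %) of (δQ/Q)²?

36.5%

(δQ/Q)² = (3·δx/x)² + (-1·δz/z)² + (2·δc/c)² + (1·δy/y)²
  x term: (3×0.0341)² = 0.0104
  z term: (-1×0.0332)² = 0.00110
  c term: (2×0.0459)² = 0.00841
  y term: (1×0.0931)² = 0.00867
Total = 0.0286. Share from x = 0.0104/0.0286 = 0.365.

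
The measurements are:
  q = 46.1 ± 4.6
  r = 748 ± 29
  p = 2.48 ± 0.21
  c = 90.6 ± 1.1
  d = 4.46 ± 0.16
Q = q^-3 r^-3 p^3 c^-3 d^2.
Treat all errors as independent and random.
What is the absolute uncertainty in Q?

Products/powers → add relative errors in quadrature, weighted by exponent:
  (-3·δq/q)² = (-3×0.0998)² = 0.0896;  (-3·δr/r)² = (-3×0.0388)² = 0.0135;  (3·δp/p)² = (3×0.0847)² = 0.0645;  (-3·δc/c)² = (-3×0.0121)² = 0.00133;  (2·δd/d)² = (2×0.0359)² = 0.00515
δQ/Q = √(0.174) = 0.417
Q = 9.95e-18, so δQ = 0.417 × 9.95e-18 = 4.15e-18.

4.15e-18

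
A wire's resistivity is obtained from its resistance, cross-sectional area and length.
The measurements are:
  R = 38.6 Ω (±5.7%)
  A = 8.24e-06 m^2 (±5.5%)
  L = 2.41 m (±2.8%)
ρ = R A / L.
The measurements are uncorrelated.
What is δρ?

Each factor contributes (exponent × relative error)² to (δρ/ρ)²:
  (1·δR/R)² = (1×0.0570)² = 0.00325;  (1·δA/A)² = (1×0.0550)² = 0.00302;  (-1·δL/L)² = (-1×0.0280)² = 0.000784
δρ/ρ = √(0.00706) = 0.0840
ρ = 0.000132 Ω·m, so δρ = 0.0840 × 0.000132 = 1.11e-05 Ω·m.

1.11e-05 Ω·m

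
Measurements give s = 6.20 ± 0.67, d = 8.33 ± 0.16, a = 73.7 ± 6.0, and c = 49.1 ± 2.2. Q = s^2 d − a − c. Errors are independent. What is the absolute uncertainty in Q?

Let p = s^2·d = 320. δp/p = √((2·δs/s)² + (1·δd/d)²) = √(0.0467 + 0.000369) = 0.217, so δp = 69.5.
Q = p − a − c: δQ = √(δp² + δa² + δc²) = √(4830 + 36.0 + 4.84) = 69.8

69.8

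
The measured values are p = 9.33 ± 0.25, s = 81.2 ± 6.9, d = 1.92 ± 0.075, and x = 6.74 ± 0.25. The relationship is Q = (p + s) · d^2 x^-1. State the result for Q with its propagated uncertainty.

49.5 ± 5.71

Let u = p + s = 90.5. δu = √(δp² + δs²) = √(0.0625 + 47.6) = 6.90, so δu/u = 0.0763.
Q is then a monomial in u, d, x:
δQ/Q = √((δu/u)² + (2·δd/d)² + (-1·δx/x)²) = √(0.00582 + 0.00610 + 0.00138) = 0.115
Q = 49.5, so δQ = 0.115 × 49.5 = 5.71.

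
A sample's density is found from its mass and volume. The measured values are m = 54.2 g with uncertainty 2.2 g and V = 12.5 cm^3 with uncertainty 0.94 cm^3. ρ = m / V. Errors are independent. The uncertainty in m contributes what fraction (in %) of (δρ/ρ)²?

(δρ/ρ)² = (1·δm/m)² + (-1·δV/V)²
  m term: (1×0.0406)² = 0.00165
  V term: (-1×0.0752)² = 0.00566
Total = 0.00730. Share from m = 0.00165/0.00730 = 0.226.

22.6%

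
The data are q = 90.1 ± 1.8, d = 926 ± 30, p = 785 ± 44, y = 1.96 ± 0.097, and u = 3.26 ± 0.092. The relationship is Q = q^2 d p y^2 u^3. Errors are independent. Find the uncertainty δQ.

Q is a product of powers, so relative uncertainties combine in quadrature:
  (2·δq/q)² = (2×0.0200)² = 0.00160;  (1·δd/d)² = (1×0.0324)² = 0.00105;  (1·δp/p)² = (1×0.0561)² = 0.00314;  (2·δy/y)² = (2×0.0495)² = 0.00980;  (3·δu/u)² = (3×0.0282)² = 0.00717
δQ/Q = √(0.0228) = 0.151
Q = 7.85e+11, so δQ = 0.151 × 7.85e+11 = 1.18e+11.

1.18e+11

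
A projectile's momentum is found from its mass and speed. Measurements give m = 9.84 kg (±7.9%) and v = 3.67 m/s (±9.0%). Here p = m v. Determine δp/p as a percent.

12.0%

Relative error in a monomial: (δp/p)² = Σ (nᵢ · δxᵢ/xᵢ)².
  (1·δm/m)² = (1×0.0790)² = 0.00624;  (1·δv/v)² = (1×0.0900)² = 0.00810
δp/p = √(0.0143) = 0.120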